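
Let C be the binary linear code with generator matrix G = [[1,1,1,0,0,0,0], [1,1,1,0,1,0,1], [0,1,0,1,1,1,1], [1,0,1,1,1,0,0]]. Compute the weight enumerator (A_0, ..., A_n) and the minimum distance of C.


Weight distribution: A_0 = 1, A_2 = 3, A_3 = 4, A_4 = 3, A_5 = 4, A_6 = 1. Minimum distance d = 2.

Enumerate all 2^4 = 16 messages m ∈ F_2^4.
For each, compute codeword c = mG in F_2^7, then tally its weight.
  m = 0000 → c = 0000000, weight = 0.
  m = 1000 → c = 1110000, weight = 3.
  m = 0100 → c = 1110101, weight = 5.
  m = 1100 → c = 0000101, weight = 2.
  m = 0010 → c = 0101111, weight = 5.
  m = 1010 → c = 1011111, weight = 6.
  m = 0110 → c = 1011010, weight = 4.
  m = 1110 → c = 0101010, weight = 3.
  m = 0001 → c = 1011100, weight = 4.
  m = 1001 → c = 0101100, weight = 3.
  m = 0101 → c = 0101001, weight = 3.
  m = 1101 → c = 1011001, weight = 4.
  m = 0011 → c = 1110011, weight = 5.
  m = 1011 → c = 0000011, weight = 2.
  m = 0111 → c = 0000110, weight = 2.
  m = 1111 → c = 1110110, weight = 5.
Tally weights:
  weight 0: 1 codewords.
  weight 2: 3 codewords.
  weight 3: 4 codewords.
  weight 4: 3 codewords.
  weight 5: 4 codewords.
  weight 6: 1 codewords.
Minimum distance d = smallest w > 0 with A_w > 0 = 2.
Sanity: Σ A_w = 16 = 2^4 = 16 ✓.


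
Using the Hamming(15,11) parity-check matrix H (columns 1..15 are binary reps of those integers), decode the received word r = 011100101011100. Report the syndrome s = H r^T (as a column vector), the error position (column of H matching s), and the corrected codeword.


s = (0, 0, 0, 1)^T, error position = 1, corrected codeword c = 111100101011100

Compute s = H r^T mod 2 one row at a time:
  s_1 = 0 + 1 + 0 + 1 + 1 + 1 + 0 + 0 = 4 ≡ 0 (mod 2).
  s_2 = 1 + 0 + 0 + 1 + 1 + 1 + 0 + 0 = 4 ≡ 0 (mod 2).
  s_3 = 1 + 1 + 0 + 1 + 0 + 1 + 0 + 0 = 4 ≡ 0 (mod 2).
  s_4 = 0 + 1 + 0 + 1 + 1 + 1 + 1 + 0 = 5 ≡ 1 (mod 2).
s = (0, 0, 0, 1)^T — this equals column 1 of H (binary 0001), so error is at position 1.
Correct: flip bit 1 of r = 011100101011100 to get c = 111100101011100.


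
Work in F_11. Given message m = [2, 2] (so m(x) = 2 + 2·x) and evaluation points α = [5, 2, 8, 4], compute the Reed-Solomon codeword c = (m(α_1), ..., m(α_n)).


c = [1, 6, 7, 10]

Message polynomial: m(x) = 2 + 2·x (mod 11).
For each evaluation point α_i, compute m(α_i) mod 11:
  α_1 = 5: Horner steps 2 → 1, so m(5) = 1.
  α_2 = 2: Horner steps 2 → 6, so m(2) = 6.
  α_3 = 8: Horner steps 2 → 7, so m(8) = 7.
  α_4 = 4: Horner steps 2 → 10, so m(4) = 10.
Codeword c = [1, 6, 7, 10] ∈ F_11^4.


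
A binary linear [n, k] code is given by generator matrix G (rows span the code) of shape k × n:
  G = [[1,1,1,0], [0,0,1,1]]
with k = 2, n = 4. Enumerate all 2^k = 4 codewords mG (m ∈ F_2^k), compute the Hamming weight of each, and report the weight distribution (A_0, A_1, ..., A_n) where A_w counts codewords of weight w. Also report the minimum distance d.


Weight distribution: A_0 = 1, A_2 = 1, A_3 = 2. Minimum distance d = 2.

Enumerate all 2^2 = 4 messages m ∈ F_2^2.
For each, compute codeword c = mG in F_2^4, then tally its weight.
  m = 00 → c = 0000, weight = 0.
  m = 10 → c = 1110, weight = 3.
  m = 01 → c = 0011, weight = 2.
  m = 11 → c = 1101, weight = 3.
Tally weights:
  weight 0: 1 codewords.
  weight 2: 1 codewords.
  weight 3: 2 codewords.
Minimum distance d = smallest w > 0 with A_w > 0 = 2.
Sanity: Σ A_w = 4 = 2^2 = 4 ✓.


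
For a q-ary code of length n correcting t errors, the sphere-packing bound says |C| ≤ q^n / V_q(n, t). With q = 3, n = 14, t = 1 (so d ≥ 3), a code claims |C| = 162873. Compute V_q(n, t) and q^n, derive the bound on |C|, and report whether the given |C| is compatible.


V_q(n, t) = 29, q^n = 4782969, Hamming bound = 164929, |C| = 162873 ≤ bound (satisfied).

Step 1: Compute V_q(n, t) = Σ_{j=0}^1 C(n, j) (q−1)^j.
  j = 0: C(14,0)·(2)^0 = 1·1 = 1.
  j = 1: C(14,1)·(2)^1 = 14·2 = 28.
  V_q(n, t) = 1 + 28 = 29.
Step 2: q^n = 3^14 = 4782969.
Step 3: Hamming bound ⌊q^n / V_q(n,t)⌋ = ⌊4782969/29⌋ = 164929.
Step 4: Compare |C| = 162873 to 164929: satisfied.
The claimed |C| lies below the Hamming bound.


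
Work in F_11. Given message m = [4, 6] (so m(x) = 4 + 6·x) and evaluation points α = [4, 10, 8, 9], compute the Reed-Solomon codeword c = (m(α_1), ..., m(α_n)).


c = [6, 9, 8, 3]

Message polynomial: m(x) = 4 + 6·x (mod 11).
For each evaluation point α_i, compute m(α_i) mod 11:
  α_1 = 4: Horner steps 6 → 6, so m(4) = 6.
  α_2 = 10: Horner steps 6 → 9, so m(10) = 9.
  α_3 = 8: Horner steps 6 → 8, so m(8) = 8.
  α_4 = 9: Horner steps 6 → 3, so m(9) = 3.
Codeword c = [6, 9, 8, 3] ∈ F_11^4.


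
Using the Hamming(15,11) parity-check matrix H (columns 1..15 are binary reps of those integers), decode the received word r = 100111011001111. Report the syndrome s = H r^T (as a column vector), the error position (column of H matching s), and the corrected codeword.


s = (0, 1, 1, 1)^T, error position = 7, corrected codeword c = 100111111001111

Compute s = H r^T mod 2 one row at a time:
  s_1 = 1 + 1 + 0 + 0 + 1 + 1 + 1 + 1 = 6 ≡ 0 (mod 2).
  s_2 = 1 + 1 + 1 + 0 + 1 + 1 + 1 + 1 = 7 ≡ 1 (mod 2).
  s_3 = 0 + 0 + 1 + 0 + 0 + 0 + 1 + 1 = 3 ≡ 1 (mod 2).
  s_4 = 1 + 0 + 1 + 0 + 1 + 0 + 1 + 1 = 5 ≡ 1 (mod 2).
s = (0, 1, 1, 1)^T — this equals column 7 of H (binary 0111), so error is at position 7.
Correct: flip bit 7 of r = 100111011001111 to get c = 100111111001111.


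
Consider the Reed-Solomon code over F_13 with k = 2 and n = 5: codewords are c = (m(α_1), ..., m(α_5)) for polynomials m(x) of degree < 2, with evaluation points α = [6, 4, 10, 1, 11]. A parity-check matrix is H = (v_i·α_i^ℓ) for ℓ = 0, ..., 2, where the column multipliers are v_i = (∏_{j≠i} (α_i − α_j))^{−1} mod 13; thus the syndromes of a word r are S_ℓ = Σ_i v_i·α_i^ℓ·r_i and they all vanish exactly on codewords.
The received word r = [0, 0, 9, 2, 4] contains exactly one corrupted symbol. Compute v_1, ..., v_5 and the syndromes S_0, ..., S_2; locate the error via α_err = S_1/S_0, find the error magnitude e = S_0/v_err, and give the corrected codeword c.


S = (2, 12, 7), error at position 1, error magnitude e = 10, c = [3, 0, 9, 2, 4].

Step 1: column multipliers v_i = (∏_{j≠i}(α_i − α_j))^{−1} mod 13.
  i = 1 (α = 6): (6−4)(6−10)(6−1)(6−11) = 2·(−4)·5·(−5) = 200 ≡ 5, so v_1 = 5^{−1} = 8 (mod 13).
  i = 2 (α = 4): (4−6)(4−10)(4−1)(4−11) = (−2)·(−6)·3·(−7) = −252 ≡ 8, so v_2 = 8^{−1} = 5 (mod 13).
  i = 3 (α = 10): (10−6)(10−4)(10−1)(10−11) = 4·6·9·(−1) = −216 ≡ 5, so v_3 = 5^{−1} = 8 (mod 13).
  i = 4 (α = 1): (1−6)(1−4)(1−10)(1−11) = (−5)·(−3)·(−9)·(−10) = 1350 ≡ 11, so v_4 = 11^{−1} = 6 (mod 13).
  i = 5 (α = 11): (11−6)(11−4)(11−10)(11−1) = 5·7·1·10 = 350 ≡ 12, so v_5 = 12^{−1} = 12 (mod 13).
  v = [8, 5, 8, 6, 12].
Step 2: syndromes of r = [0, 0, 9, 2, 4] (all sums mod 13).
  S_0 = Σ v_i r_i = 8·0 + 5·0 + 8·9 + 6·2 + 12·4 = 132 ≡ 2.
  S_1 = Σ v_i α_i r_i = 8·6·0 + 5·4·0 + 8·10·9 + 6·1·2 + 12·11·4 = 1260 ≡ 12.
  α_i^2 mod 13 = [10, 3, 9, 1, 4].
  S_2 = Σ v_i α_i^2 r_i = 8·10·0 + 5·3·0 + 8·9·9 + 6·1·2 + 12·4·4 = 852 ≡ 7.
  S = (2, 12, 7) ≠ 0, so r is not a codeword (an error is present).
Step 3: locate the error. For a single error e at position i, S_ℓ = v_i·e·α_i^ℓ, so α_err = S_1/S_0.
  S_0^{−1} = 2^{−1} = 7 (mod 13), so α_err = 12·7 = 84 ≡ 6 = α_1. Error position i = 1.
  Consistency check: S_2/S_1 = 7·12 = 84 ≡ 6 = α_err ✓ (single-error assumption holds).
Step 4: error magnitude e = S_0/v_1 = S_0·∏_{j≠1}(α_1 − α_j) = 2·5 = 10 ≡ 10 (mod 13).
Step 5: correct position 1: c_1 = r_1 − e = 0 − 10 ≡ 3 (mod 13). Hence c = [3, 0, 9, 2, 4].
  Check: interpolating c through the α_i gives m(x) = 7 + 8·x (degree < 2) with m(α_i) = c_i for every i, so c is indeed a codeword.


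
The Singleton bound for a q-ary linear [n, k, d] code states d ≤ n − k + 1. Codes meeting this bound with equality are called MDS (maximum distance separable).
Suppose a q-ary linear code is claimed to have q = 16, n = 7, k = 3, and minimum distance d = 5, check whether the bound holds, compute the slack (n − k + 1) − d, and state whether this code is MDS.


Singleton RHS = n − k + 1 = 5, slack = 0, bound satisfied, MDS.

Singleton bound: d ≤ n − k + 1.
Here n = 7, k = 3, so n − k + 1 = 5.
Given d = 5, check d ≤ 5: YES.
Slack = (n − k + 1) − d = 0.
The code is MDS (slack = 0).
Description: the claimed parameters are [7, 3, 5]_16; such a code would be MDS (meets Singleton bound).


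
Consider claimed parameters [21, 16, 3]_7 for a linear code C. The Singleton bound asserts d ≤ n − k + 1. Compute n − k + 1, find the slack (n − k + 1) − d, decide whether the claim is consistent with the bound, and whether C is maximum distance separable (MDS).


Singleton RHS = n − k + 1 = 6, slack = 3, bound satisfied, not MDS.

Singleton bound: d ≤ n − k + 1.
Here n = 21, k = 16, so n − k + 1 = 6.
Given d = 3, check d ≤ 6: YES.
Slack = (n − k + 1) − d = 3.
The code is NOT MDS (slack = 3 > 0).
Description: the claimed parameters are [21, 16, 3]_7; such a code would be non-MDS.


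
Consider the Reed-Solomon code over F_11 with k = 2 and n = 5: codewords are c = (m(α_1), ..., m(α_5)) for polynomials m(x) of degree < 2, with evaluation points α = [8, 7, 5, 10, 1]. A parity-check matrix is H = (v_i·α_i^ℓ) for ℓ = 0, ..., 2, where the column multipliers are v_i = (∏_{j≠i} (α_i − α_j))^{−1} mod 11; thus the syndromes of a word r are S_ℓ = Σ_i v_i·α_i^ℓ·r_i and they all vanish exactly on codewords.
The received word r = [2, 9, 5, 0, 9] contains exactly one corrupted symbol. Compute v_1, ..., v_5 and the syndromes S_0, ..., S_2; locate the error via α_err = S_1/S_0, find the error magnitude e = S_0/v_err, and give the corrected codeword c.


S = (2, 3, 10), error at position 2, error magnitude e = 6, c = [2, 3, 5, 0, 9].

Step 1: column multipliers v_i = (∏_{j≠i}(α_i − α_j))^{−1} mod 11.
  i = 1 (α = 8): (8−7)(8−5)(8−10)(8−1) = 1·3·(−2)·7 = −42 ≡ 2, so v_1 = 2^{−1} = 6 (mod 11).
  i = 2 (α = 7): (7−8)(7−5)(7−10)(7−1) = (−1)·2·(−3)·6 = 36 ≡ 3, so v_2 = 3^{−1} = 4 (mod 11).
  i = 3 (α = 5): (5−8)(5−7)(5−10)(5−1) = (−3)·(−2)·(−5)·4 = −120 ≡ 1, so v_3 = 1^{−1} = 1 (mod 11).
  i = 4 (α = 10): (10−8)(10−7)(10−5)(10−1) = 2·3·5·9 = 270 ≡ 6, so v_4 = 6^{−1} = 2 (mod 11).
  i = 5 (α = 1): (1−8)(1−7)(1−5)(1−10) = (−7)·(−6)·(−4)·(−9) = 1512 ≡ 5, so v_5 = 5^{−1} = 9 (mod 11).
  v = [6, 4, 1, 2, 9].
Step 2: syndromes of r = [2, 9, 5, 0, 9] (all sums mod 11).
  S_0 = Σ v_i r_i = 6·2 + 4·9 + 1·5 + 2·0 + 9·9 = 134 ≡ 2.
  S_1 = Σ v_i α_i r_i = 6·8·2 + 4·7·9 + 1·5·5 + 2·10·0 + 9·1·9 = 454 ≡ 3.
  α_i^2 mod 11 = [9, 5, 3, 1, 1].
  S_2 = Σ v_i α_i^2 r_i = 6·9·2 + 4·5·9 + 1·3·5 + 2·1·0 + 9·1·9 = 384 ≡ 10.
  S = (2, 3, 10) ≠ 0, so r is not a codeword (an error is present).
Step 3: locate the error. For a single error e at position i, S_ℓ = v_i·e·α_i^ℓ, so α_err = S_1/S_0.
  S_0^{−1} = 2^{−1} = 6 (mod 11), so α_err = 3·6 = 18 ≡ 7 = α_2. Error position i = 2.
  Consistency check: S_2/S_1 = 10·4 = 40 ≡ 7 = α_err ✓ (single-error assumption holds).
Step 4: error magnitude e = S_0/v_2 = S_0·∏_{j≠2}(α_2 − α_j) = 2·3 = 6 ≡ 6 (mod 11).
Step 5: correct position 2: c_2 = r_2 − e = 9 − 6 ≡ 3 (mod 11). Hence c = [2, 3, 5, 0, 9].
  Check: interpolating c through the α_i gives m(x) = 10 + 10·x (degree < 2) with m(α_i) = c_i for every i, so c is indeed a codeword.


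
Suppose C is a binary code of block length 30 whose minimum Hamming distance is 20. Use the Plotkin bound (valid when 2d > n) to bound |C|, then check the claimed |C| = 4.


Plotkin bound M ≤ 4; given |C| = 4 ≤ bound (satisfied).

Check applicability: 2d = 40, n = 30.
2d − n = 10 > 0, so Plotkin applies.
Compute d/(2d−n) = 20/10 ≈ 2.0000.
⌊d/(2d−n)⌋ = 2.
Plotkin bound: M ≤ 2·2 = 4.
Given |C| = 4, check: satisfied.
This |C| is at the Plotkin bound.


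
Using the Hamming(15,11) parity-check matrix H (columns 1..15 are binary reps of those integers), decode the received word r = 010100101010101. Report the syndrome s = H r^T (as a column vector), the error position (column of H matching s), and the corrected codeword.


s = (0, 0, 0, 1)^T, error position = 1, corrected codeword c = 110100101010101

Compute s = H r^T mod 2 one row at a time:
  s_1 = 0 + 1 + 0 + 1 + 0 + 1 + 0 + 1 = 4 ≡ 0 (mod 2).
  s_2 = 1 + 0 + 0 + 1 + 0 + 1 + 0 + 1 = 4 ≡ 0 (mod 2).
  s_3 = 1 + 0 + 0 + 1 + 0 + 1 + 0 + 1 = 4 ≡ 0 (mod 2).
  s_4 = 0 + 0 + 0 + 1 + 1 + 1 + 1 + 1 = 5 ≡ 1 (mod 2).
s = (0, 0, 0, 1)^T — this equals column 1 of H (binary 0001), so error is at position 1.
Correct: flip bit 1 of r = 010100101010101 to get c = 110100101010101.


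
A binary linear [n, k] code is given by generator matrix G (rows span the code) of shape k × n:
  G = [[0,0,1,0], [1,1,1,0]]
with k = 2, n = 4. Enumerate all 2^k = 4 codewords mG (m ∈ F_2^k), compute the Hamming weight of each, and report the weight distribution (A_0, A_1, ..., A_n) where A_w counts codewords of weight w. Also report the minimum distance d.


Weight distribution: A_0 = 1, A_1 = 1, A_2 = 1, A_3 = 1. Minimum distance d = 1.

Enumerate all 2^2 = 4 messages m ∈ F_2^2.
For each, compute codeword c = mG in F_2^4, then tally its weight.
  m = 00 → c = 0000, weight = 0.
  m = 10 → c = 0010, weight = 1.
  m = 01 → c = 1110, weight = 3.
  m = 11 → c = 1100, weight = 2.
Tally weights:
  weight 0: 1 codewords.
  weight 1: 1 codewords.
  weight 2: 1 codewords.
  weight 3: 1 codewords.
Minimum distance d = smallest w > 0 with A_w > 0 = 1.
Sanity: Σ A_w = 4 = 2^2 = 4 ✓.


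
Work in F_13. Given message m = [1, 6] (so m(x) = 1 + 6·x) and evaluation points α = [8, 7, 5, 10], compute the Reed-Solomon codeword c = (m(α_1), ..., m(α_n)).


c = [10, 4, 5, 9]

Message polynomial: m(x) = 1 + 6·x (mod 13).
For each evaluation point α_i, compute m(α_i) mod 13:
  α_1 = 8: Horner steps 6 → 10, so m(8) = 10.
  α_2 = 7: Horner steps 6 → 4, so m(7) = 4.
  α_3 = 5: Horner steps 6 → 5, so m(5) = 5.
  α_4 = 10: Horner steps 6 → 9, so m(10) = 9.
Codeword c = [10, 4, 5, 9] ∈ F_13^4.


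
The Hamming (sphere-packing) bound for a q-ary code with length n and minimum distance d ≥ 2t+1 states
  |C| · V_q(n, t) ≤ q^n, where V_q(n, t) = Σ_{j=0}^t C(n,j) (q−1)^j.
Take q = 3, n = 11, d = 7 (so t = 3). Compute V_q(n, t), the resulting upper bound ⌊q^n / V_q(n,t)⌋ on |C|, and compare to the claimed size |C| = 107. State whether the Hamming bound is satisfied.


V_q(n, t) = 1563, q^n = 177147, Hamming bound = 113, |C| = 107 ≤ bound (satisfied).

Step 1: Compute V_q(n, t) = Σ_{j=0}^3 C(n, j) (q−1)^j.
  j = 0: C(11,0)·(2)^0 = 1·1 = 1.
  j = 1: C(11,1)·(2)^1 = 11·2 = 22.
  j = 2: C(11,2)·(2)^2 = 55·4 = 220.
  j = 3: C(11,3)·(2)^3 = 165·8 = 1320.
  V_q(n, t) = 1 + 22 + 220 + 1320 = 1563.
Step 2: q^n = 3^11 = 177147.
Step 3: Hamming bound ⌊q^n / V_q(n,t)⌋ = ⌊177147/1563⌋ = 113.
Step 4: Compare |C| = 107 to 113: satisfied.
The claimed |C| lies below the Hamming bound.


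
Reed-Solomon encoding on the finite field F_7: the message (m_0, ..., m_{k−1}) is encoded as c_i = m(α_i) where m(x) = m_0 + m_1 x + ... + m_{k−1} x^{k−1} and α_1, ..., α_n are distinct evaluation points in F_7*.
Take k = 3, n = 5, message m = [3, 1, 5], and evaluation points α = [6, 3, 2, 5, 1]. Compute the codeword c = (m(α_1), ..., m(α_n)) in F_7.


c = [0, 2, 4, 0, 2]

Message polynomial: m(x) = 3 + 1·x + 5·x^2 (mod 7).
For each evaluation point α_i, compute m(α_i) mod 7:
  α_1 = 6: Horner steps 5 → 3 → 0, so m(6) = 0.
  α_2 = 3: Horner steps 5 → 2 → 2, so m(3) = 2.
  α_3 = 2: Horner steps 5 → 4 → 4, so m(2) = 4.
  α_4 = 5: Horner steps 5 → 5 → 0, so m(5) = 0.
  α_5 = 1: Horner steps 5 → 6 → 2, so m(1) = 2.
Codeword c = [0, 2, 4, 0, 2] ∈ F_7^5.


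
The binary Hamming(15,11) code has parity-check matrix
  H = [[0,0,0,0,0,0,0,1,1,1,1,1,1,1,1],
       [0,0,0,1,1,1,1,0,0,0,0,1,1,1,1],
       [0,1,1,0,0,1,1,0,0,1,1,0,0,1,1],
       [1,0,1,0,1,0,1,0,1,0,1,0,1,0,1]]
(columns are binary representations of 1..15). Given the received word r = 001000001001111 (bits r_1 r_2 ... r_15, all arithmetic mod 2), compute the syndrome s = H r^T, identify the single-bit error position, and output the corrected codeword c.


s = (1, 0, 1, 0)^T, error position = 10, corrected codeword c = 001000001101111

Compute s = H r^T mod 2 one row at a time:
  s_1 = 0 + 1 + 0 + 0 + 1 + 1 + 1 + 1 = 5 ≡ 1 (mod 2).
  s_2 = 0 + 0 + 0 + 0 + 1 + 1 + 1 + 1 = 4 ≡ 0 (mod 2).
  s_3 = 0 + 1 + 0 + 0 + 0 + 0 + 1 + 1 = 3 ≡ 1 (mod 2).
  s_4 = 0 + 1 + 0 + 0 + 1 + 0 + 1 + 1 = 4 ≡ 0 (mod 2).
s = (1, 0, 1, 0)^T — this equals column 10 of H (binary 1010), so error is at position 10.
Correct: flip bit 10 of r = 001000001001111 to get c = 001000001101111.


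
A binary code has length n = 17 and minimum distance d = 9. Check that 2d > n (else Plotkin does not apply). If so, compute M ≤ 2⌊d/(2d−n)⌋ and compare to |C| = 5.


Plotkin bound M ≤ 18; given |C| = 5 ≤ bound (satisfied).

Check applicability: 2d = 18, n = 17.
2d − n = 1 > 0, so Plotkin applies.
Compute d/(2d−n) = 9/1 ≈ 9.0000.
⌊d/(2d−n)⌋ = 9.
Plotkin bound: M ≤ 2·9 = 18.
Given |C| = 5, check: satisfied.
This |C| is below the Plotkin bound.


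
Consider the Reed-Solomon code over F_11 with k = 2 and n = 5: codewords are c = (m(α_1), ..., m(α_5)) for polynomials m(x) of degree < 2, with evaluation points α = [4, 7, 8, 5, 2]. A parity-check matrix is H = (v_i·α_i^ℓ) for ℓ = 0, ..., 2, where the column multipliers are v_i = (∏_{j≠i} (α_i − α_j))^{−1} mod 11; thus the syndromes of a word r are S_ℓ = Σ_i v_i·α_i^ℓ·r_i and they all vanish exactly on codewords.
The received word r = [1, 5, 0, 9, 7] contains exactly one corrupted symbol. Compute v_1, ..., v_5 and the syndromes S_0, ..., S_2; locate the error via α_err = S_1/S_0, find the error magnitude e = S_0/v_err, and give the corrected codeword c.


S = (8, 1, 7), error at position 2, error magnitude e = 2, c = [1, 3, 0, 9, 7].

Step 1: column multipliers v_i = (∏_{j≠i}(α_i − α_j))^{−1} mod 11.
  i = 1 (α = 4): (4−7)(4−8)(4−5)(4−2) = (−3)·(−4)·(−1)·2 = −24 ≡ 9, so v_1 = 9^{−1} = 5 (mod 11).
  i = 2 (α = 7): (7−4)(7−8)(7−5)(7−2) = 3·(−1)·2·5 = −30 ≡ 3, so v_2 = 3^{−1} = 4 (mod 11).
  i = 3 (α = 8): (8−4)(8−7)(8−5)(8−2) = 4·1·3·6 = 72 ≡ 6, so v_3 = 6^{−1} = 2 (mod 11).
  i = 4 (α = 5): (5−4)(5−7)(5−8)(5−2) = 1·(−2)·(−3)·3 = 18 ≡ 7, so v_4 = 7^{−1} = 8 (mod 11).
  i = 5 (α = 2): (2−4)(2−7)(2−8)(2−5) = (−2)·(−5)·(−6)·(−3) = 180 ≡ 4, so v_5 = 4^{−1} = 3 (mod 11).
  v = [5, 4, 2, 8, 3].
Step 2: syndromes of r = [1, 5, 0, 9, 7] (all sums mod 11).
  S_0 = Σ v_i r_i = 5·1 + 4·5 + 2·0 + 8·9 + 3·7 = 118 ≡ 8.
  S_1 = Σ v_i α_i r_i = 5·4·1 + 4·7·5 + 2·8·0 + 8·5·9 + 3·2·7 = 562 ≡ 1.
  α_i^2 mod 11 = [5, 5, 9, 3, 4].
  S_2 = Σ v_i α_i^2 r_i = 5·5·1 + 4·5·5 + 2·9·0 + 8·3·9 + 3·4·7 = 425 ≡ 7.
  S = (8, 1, 7) ≠ 0, so r is not a codeword (an error is present).
Step 3: locate the error. For a single error e at position i, S_ℓ = v_i·e·α_i^ℓ, so α_err = S_1/S_0.
  S_0^{−1} = 8^{−1} = 7 (mod 11), so α_err = 1·7 = 7 ≡ 7 = α_2. Error position i = 2.
  Consistency check: S_2/S_1 = 7·1 = 7 ≡ 7 = α_err ✓ (single-error assumption holds).
Step 4: error magnitude e = S_0/v_2 = S_0·∏_{j≠2}(α_2 − α_j) = 8·3 = 24 ≡ 2 (mod 11).
Step 5: correct position 2: c_2 = r_2 − e = 5 − 2 ≡ 3 (mod 11). Hence c = [1, 3, 0, 9, 7].
  Check: interpolating c through the α_i gives m(x) = 2 + 8·x (degree < 2) with m(α_i) = c_i for every i, so c is indeed a codeword.


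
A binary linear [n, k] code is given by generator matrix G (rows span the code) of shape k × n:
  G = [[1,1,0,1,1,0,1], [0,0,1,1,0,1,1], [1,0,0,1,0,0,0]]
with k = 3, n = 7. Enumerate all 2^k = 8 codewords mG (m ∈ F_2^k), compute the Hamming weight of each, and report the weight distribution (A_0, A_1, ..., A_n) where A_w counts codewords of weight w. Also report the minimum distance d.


Weight distribution: A_0 = 1, A_2 = 1, A_3 = 1, A_4 = 2, A_5 = 3. Minimum distance d = 2.

Enumerate all 2^3 = 8 messages m ∈ F_2^3.
For each, compute codeword c = mG in F_2^7, then tally its weight.
  m = 000 → c = 0000000, weight = 0.
  m = 100 → c = 1101101, weight = 5.
  m = 010 → c = 0011011, weight = 4.
  m = 110 → c = 1110110, weight = 5.
  m = 001 → c = 1001000, weight = 2.
  m = 101 → c = 0100101, weight = 3.
  m = 011 → c = 1010011, weight = 4.
  m = 111 → c = 0111110, weight = 5.
Tally weights:
  weight 0: 1 codewords.
  weight 2: 1 codewords.
  weight 3: 1 codewords.
  weight 4: 2 codewords.
  weight 5: 3 codewords.
Minimum distance d = smallest w > 0 with A_w > 0 = 2.
Sanity: Σ A_w = 8 = 2^3 = 8 ✓.


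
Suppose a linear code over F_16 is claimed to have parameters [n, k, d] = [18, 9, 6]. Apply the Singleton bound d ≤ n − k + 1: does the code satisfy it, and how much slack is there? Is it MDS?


Singleton RHS = n − k + 1 = 10, slack = 4, bound satisfied, not MDS.

Singleton bound: d ≤ n − k + 1.
Here n = 18, k = 9, so n − k + 1 = 10.
Given d = 6, check d ≤ 10: YES.
Slack = (n − k + 1) − d = 4.
The code is NOT MDS (slack = 4 > 0).
Description: the claimed parameters are [18, 9, 6]_16; such a code would be non-MDS.


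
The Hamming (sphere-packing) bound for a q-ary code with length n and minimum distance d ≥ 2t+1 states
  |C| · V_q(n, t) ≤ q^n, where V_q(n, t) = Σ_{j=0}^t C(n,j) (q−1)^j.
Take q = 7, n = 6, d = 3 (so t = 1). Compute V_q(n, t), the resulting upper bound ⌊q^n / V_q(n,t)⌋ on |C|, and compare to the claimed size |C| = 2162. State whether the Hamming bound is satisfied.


V_q(n, t) = 37, q^n = 117649, Hamming bound = 3179, |C| = 2162 ≤ bound (satisfied).

Step 1: Compute V_q(n, t) = Σ_{j=0}^1 C(n, j) (q−1)^j.
  j = 0: C(6,0)·(6)^0 = 1·1 = 1.
  j = 1: C(6,1)·(6)^1 = 6·6 = 36.
  V_q(n, t) = 1 + 36 = 37.
Step 2: q^n = 7^6 = 117649.
Step 3: Hamming bound ⌊q^n / V_q(n,t)⌋ = ⌊117649/37⌋ = 3179.
Step 4: Compare |C| = 2162 to 3179: satisfied.
The claimed |C| lies below the Hamming bound.


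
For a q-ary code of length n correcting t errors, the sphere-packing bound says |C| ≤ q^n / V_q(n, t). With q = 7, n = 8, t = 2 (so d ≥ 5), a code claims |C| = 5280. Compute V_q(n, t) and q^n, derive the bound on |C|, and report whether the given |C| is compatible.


V_q(n, t) = 1057, q^n = 5764801, Hamming bound = 5453, |C| = 5280 ≤ bound (satisfied).

Step 1: Compute V_q(n, t) = Σ_{j=0}^2 C(n, j) (q−1)^j.
  j = 0: C(8,0)·(6)^0 = 1·1 = 1.
  j = 1: C(8,1)·(6)^1 = 8·6 = 48.
  j = 2: C(8,2)·(6)^2 = 28·36 = 1008.
  V_q(n, t) = 1 + 48 + 1008 = 1057.
Step 2: q^n = 7^8 = 5764801.
Step 3: Hamming bound ⌊q^n / V_q(n,t)⌋ = ⌊5764801/1057⌋ = 5453.
Step 4: Compare |C| = 5280 to 5453: satisfied.
The claimed |C| lies below the Hamming bound.


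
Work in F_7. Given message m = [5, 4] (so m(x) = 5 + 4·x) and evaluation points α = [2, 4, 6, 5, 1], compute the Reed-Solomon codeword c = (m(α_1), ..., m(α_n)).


c = [6, 0, 1, 4, 2]

Message polynomial: m(x) = 5 + 4·x (mod 7).
For each evaluation point α_i, compute m(α_i) mod 7:
  α_1 = 2: Horner steps 4 → 6, so m(2) = 6.
  α_2 = 4: Horner steps 4 → 0, so m(4) = 0.
  α_3 = 6: Horner steps 4 → 1, so m(6) = 1.
  α_4 = 5: Horner steps 4 → 4, so m(5) = 4.
  α_5 = 1: Horner steps 4 → 2, so m(1) = 2.
Codeword c = [6, 0, 1, 4, 2] ∈ F_7^5.


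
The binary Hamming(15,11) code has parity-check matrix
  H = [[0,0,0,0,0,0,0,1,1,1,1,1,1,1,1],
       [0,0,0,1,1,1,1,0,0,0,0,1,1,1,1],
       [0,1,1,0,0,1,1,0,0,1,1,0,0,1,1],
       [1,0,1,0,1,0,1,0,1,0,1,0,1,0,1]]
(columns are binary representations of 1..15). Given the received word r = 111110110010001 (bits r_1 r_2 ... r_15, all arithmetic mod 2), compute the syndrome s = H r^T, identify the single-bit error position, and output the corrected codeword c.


s = (1, 0, 1, 0)^T, error position = 10, corrected codeword c = 111110110110001

Compute s = H r^T mod 2 one row at a time:
  s_1 = 1 + 0 + 0 + 1 + 0 + 0 + 0 + 1 = 3 ≡ 1 (mod 2).
  s_2 = 1 + 1 + 0 + 1 + 0 + 0 + 0 + 1 = 4 ≡ 0 (mod 2).
  s_3 = 1 + 1 + 0 + 1 + 0 + 1 + 0 + 1 = 5 ≡ 1 (mod 2).
  s_4 = 1 + 1 + 1 + 1 + 0 + 1 + 0 + 1 = 6 ≡ 0 (mod 2).
s = (1, 0, 1, 0)^T — this equals column 10 of H (binary 1010), so error is at position 10.
Correct: flip bit 10 of r = 111110110010001 to get c = 111110110110001.


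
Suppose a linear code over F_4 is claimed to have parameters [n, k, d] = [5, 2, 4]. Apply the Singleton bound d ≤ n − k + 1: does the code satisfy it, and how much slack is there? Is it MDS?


Singleton RHS = n − k + 1 = 4, slack = 0, bound satisfied, MDS.

Singleton bound: d ≤ n − k + 1.
Here n = 5, k = 2, so n − k + 1 = 4.
Given d = 4, check d ≤ 4: YES.
Slack = (n − k + 1) − d = 0.
The code is MDS (slack = 0).
Description: the claimed parameters are [5, 2, 4]_4; such a code would be MDS (meets Singleton bound).


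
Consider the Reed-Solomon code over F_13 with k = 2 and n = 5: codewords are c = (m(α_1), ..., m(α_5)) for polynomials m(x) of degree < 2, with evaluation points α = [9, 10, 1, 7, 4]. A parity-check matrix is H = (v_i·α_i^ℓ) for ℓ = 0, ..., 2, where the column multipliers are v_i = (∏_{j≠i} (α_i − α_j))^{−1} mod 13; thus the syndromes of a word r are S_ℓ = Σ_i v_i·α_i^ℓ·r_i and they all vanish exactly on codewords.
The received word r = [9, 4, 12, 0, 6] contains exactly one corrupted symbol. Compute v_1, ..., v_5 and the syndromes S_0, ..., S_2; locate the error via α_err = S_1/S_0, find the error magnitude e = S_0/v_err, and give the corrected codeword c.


S = (6, 8, 2), error at position 2, error magnitude e = 10, c = [9, 7, 12, 0, 6].

Step 1: column multipliers v_i = (∏_{j≠i}(α_i − α_j))^{−1} mod 13.
  i = 1 (α = 9): (9−10)(9−1)(9−7)(9−4) = (−1)·8·2·5 = −80 ≡ 11, so v_1 = 11^{−1} = 6 (mod 13).
  i = 2 (α = 10): (10−9)(10−1)(10−7)(10−4) = 1·9·3·6 = 162 ≡ 6, so v_2 = 6^{−1} = 11 (mod 13).
  i = 3 (α = 1): (1−9)(1−10)(1−7)(1−4) = (−8)·(−9)·(−6)·(−3) = 1296 ≡ 9, so v_3 = 9^{−1} = 3 (mod 13).
  i = 4 (α = 7): (7−9)(7−10)(7−1)(7−4) = (−2)·(−3)·6·3 = 108 ≡ 4, so v_4 = 4^{−1} = 10 (mod 13).
  i = 5 (α = 4): (4−9)(4−10)(4−1)(4−7) = (−5)·(−6)·3·(−3) = −270 ≡ 3, so v_5 = 3^{−1} = 9 (mod 13).
  v = [6, 11, 3, 10, 9].
Step 2: syndromes of r = [9, 4, 12, 0, 6] (all sums mod 13).
  S_0 = Σ v_i r_i = 6·9 + 11·4 + 3·12 + 10·0 + 9·6 = 188 ≡ 6.
  S_1 = Σ v_i α_i r_i = 6·9·9 + 11·10·4 + 3·1·12 + 10·7·0 + 9·4·6 = 1178 ≡ 8.
  α_i^2 mod 13 = [3, 9, 1, 10, 3].
  S_2 = Σ v_i α_i^2 r_i = 6·3·9 + 11·9·4 + 3·1·12 + 10·10·0 + 9·3·6 = 756 ≡ 2.
  S = (6, 8, 2) ≠ 0, so r is not a codeword (an error is present).
Step 3: locate the error. For a single error e at position i, S_ℓ = v_i·e·α_i^ℓ, so α_err = S_1/S_0.
  S_0^{−1} = 6^{−1} = 11 (mod 13), so α_err = 8·11 = 88 ≡ 10 = α_2. Error position i = 2.
  Consistency check: S_2/S_1 = 2·5 = 10 ≡ 10 = α_err ✓ (single-error assumption holds).
Step 4: error magnitude e = S_0/v_2 = S_0·∏_{j≠2}(α_2 − α_j) = 6·6 = 36 ≡ 10 (mod 13).
Step 5: correct position 2: c_2 = r_2 − e = 4 − 10 ≡ 7 (mod 13). Hence c = [9, 7, 12, 0, 6].
  Check: interpolating c through the α_i gives m(x) = 1 + 11·x (degree < 2) with m(α_i) = c_i for every i, so c is indeed a codeword.


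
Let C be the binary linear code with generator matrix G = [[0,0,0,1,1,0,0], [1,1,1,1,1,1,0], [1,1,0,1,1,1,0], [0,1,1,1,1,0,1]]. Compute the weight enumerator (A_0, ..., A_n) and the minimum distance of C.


Weight distribution: A_0 = 1, A_1 = 1, A_2 = 2, A_3 = 4, A_4 = 3, A_5 = 3, A_6 = 2. Minimum distance d = 1.

Enumerate all 2^4 = 16 messages m ∈ F_2^4.
For each, compute codeword c = mG in F_2^7, then tally its weight.
  m = 0000 → c = 0000000, weight = 0.
  m = 1000 → c = 0001100, weight = 2.
  m = 0100 → c = 1111110, weight = 6.
  m = 1100 → c = 1110010, weight = 4.
  m = 0010 → c = 1101110, weight = 5.
  m = 1010 → c = 1100010, weight = 3.
  m = 0110 → c = 0010000, weight = 1.
  m = 1110 → c = 0011100, weight = 3.
  m = 0001 → c = 0111101, weight = 5.
  m = 1001 → c = 0110001, weight = 3.
  m = 0101 → c = 1000011, weight = 3.
  m = 1101 → c = 1001111, weight = 5.
  m = 0011 → c = 1010011, weight = 4.
  m = 1011 → c = 1011111, weight = 6.
  m = 0111 → c = 0101101, weight = 4.
  m = 1111 → c = 0100001, weight = 2.
Tally weights:
  weight 0: 1 codewords.
  weight 1: 1 codewords.
  weight 2: 2 codewords.
  weight 3: 4 codewords.
  weight 4: 3 codewords.
  weight 5: 3 codewords.
  weight 6: 2 codewords.
Minimum distance d = smallest w > 0 with A_w > 0 = 1.
Sanity: Σ A_w = 16 = 2^4 = 16 ✓.


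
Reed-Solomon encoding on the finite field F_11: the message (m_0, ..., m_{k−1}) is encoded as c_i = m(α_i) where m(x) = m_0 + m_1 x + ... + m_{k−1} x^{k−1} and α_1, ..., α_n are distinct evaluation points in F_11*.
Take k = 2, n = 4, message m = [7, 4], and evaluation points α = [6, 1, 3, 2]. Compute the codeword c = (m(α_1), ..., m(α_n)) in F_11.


c = [9, 0, 8, 4]

Message polynomial: m(x) = 7 + 4·x (mod 11).
For each evaluation point α_i, compute m(α_i) mod 11:
  α_1 = 6: Horner steps 4 → 9, so m(6) = 9.
  α_2 = 1: Horner steps 4 → 0, so m(1) = 0.
  α_3 = 3: Horner steps 4 → 8, so m(3) = 8.
  α_4 = 2: Horner steps 4 → 4, so m(2) = 4.
Codeword c = [9, 0, 8, 4] ∈ F_11^4.


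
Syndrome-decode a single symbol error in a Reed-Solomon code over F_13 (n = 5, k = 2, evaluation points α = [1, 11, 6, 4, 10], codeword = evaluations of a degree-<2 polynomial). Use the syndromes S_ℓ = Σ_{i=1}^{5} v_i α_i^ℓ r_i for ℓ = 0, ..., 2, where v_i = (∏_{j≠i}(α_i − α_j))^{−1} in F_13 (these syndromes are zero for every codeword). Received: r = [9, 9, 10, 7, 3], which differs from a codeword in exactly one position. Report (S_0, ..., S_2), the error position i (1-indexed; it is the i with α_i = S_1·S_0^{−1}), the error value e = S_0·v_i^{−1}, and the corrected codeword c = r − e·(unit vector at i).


S = (2, 9, 8), error at position 2, error magnitude e = 11, c = [9, 11, 10, 7, 3].

Step 1: column multipliers v_i = (∏_{j≠i}(α_i − α_j))^{−1} mod 13.
  i = 1 (α = 1): (1−11)(1−6)(1−4)(1−10) = (−10)·(−5)·(−3)·(−9) = 1350 ≡ 11, so v_1 = 11^{−1} = 6 (mod 13).
  i = 2 (α = 11): (11−1)(11−6)(11−4)(11−10) = 10·5·7·1 = 350 ≡ 12, so v_2 = 12^{−1} = 12 (mod 13).
  i = 3 (α = 6): (6−1)(6−11)(6−4)(6−10) = 5·(−5)·2·(−4) = 200 ≡ 5, so v_3 = 5^{−1} = 8 (mod 13).
  i = 4 (α = 4): (4−1)(4−11)(4−6)(4−10) = 3·(−7)·(−2)·(−6) = −252 ≡ 8, so v_4 = 8^{−1} = 5 (mod 13).
  i = 5 (α = 10): (10−1)(10−11)(10−6)(10−4) = 9·(−1)·4·6 = −216 ≡ 5, so v_5 = 5^{−1} = 8 (mod 13).
  v = [6, 12, 8, 5, 8].
Step 2: syndromes of r = [9, 9, 10, 7, 3] (all sums mod 13).
  S_0 = Σ v_i r_i = 6·9 + 12·9 + 8·10 + 5·7 + 8·3 = 301 ≡ 2.
  S_1 = Σ v_i α_i r_i = 6·1·9 + 12·11·9 + 8·6·10 + 5·4·7 + 8·10·3 = 2102 ≡ 9.
  α_i^2 mod 13 = [1, 4, 10, 3, 9].
  S_2 = Σ v_i α_i^2 r_i = 6·1·9 + 12·4·9 + 8·10·10 + 5·3·7 + 8·9·3 = 1607 ≡ 8.
  S = (2, 9, 8) ≠ 0, so r is not a codeword (an error is present).
Step 3: locate the error. For a single error e at position i, S_ℓ = v_i·e·α_i^ℓ, so α_err = S_1/S_0.
  S_0^{−1} = 2^{−1} = 7 (mod 13), so α_err = 9·7 = 63 ≡ 11 = α_2. Error position i = 2.
  Consistency check: S_2/S_1 = 8·3 = 24 ≡ 11 = α_err ✓ (single-error assumption holds).
Step 4: error magnitude e = S_0/v_2 = S_0·∏_{j≠2}(α_2 − α_j) = 2·12 = 24 ≡ 11 (mod 13).
Step 5: correct position 2: c_2 = r_2 − e = 9 − 11 ≡ 11 (mod 13). Hence c = [9, 11, 10, 7, 3].
  Check: interpolating c through the α_i gives m(x) = 1 + 8·x (degree < 2) with m(α_i) = c_i for every i, so c is indeed a codeword.


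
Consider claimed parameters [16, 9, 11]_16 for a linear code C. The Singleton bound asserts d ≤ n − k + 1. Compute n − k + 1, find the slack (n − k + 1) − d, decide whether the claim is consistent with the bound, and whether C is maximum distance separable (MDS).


Singleton RHS = n − k + 1 = 8, slack = -3, bound violated (no such code; not MDS).

Singleton bound: d ≤ n − k + 1.
Here n = 16, k = 9, so n − k + 1 = 8.
Given d = 11, check d ≤ 8: NO.
Slack = (n − k + 1) − d = -3.
The slack is negative: d = 11 exceeds n − k + 1 = 8 by 3, so the Singleton bound is violated and no linear [16, 9, 11]_16 code can exist. In particular it is not MDS (MDS requires d = n − k + 1 exactly).
Description: the claimed parameters are [16, 9, 11]_16; such a code would be impossible (violates the Singleton bound).


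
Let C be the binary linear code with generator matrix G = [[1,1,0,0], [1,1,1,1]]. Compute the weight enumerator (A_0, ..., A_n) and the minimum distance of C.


Weight distribution: A_0 = 1, A_2 = 2, A_4 = 1. Minimum distance d = 2.

Enumerate all 2^2 = 4 messages m ∈ F_2^2.
For each, compute codeword c = mG in F_2^4, then tally its weight.
  m = 00 → c = 0000, weight = 0.
  m = 10 → c = 1100, weight = 2.
  m = 01 → c = 1111, weight = 4.
  m = 11 → c = 0011, weight = 2.
Tally weights:
  weight 0: 1 codewords.
  weight 2: 2 codewords.
  weight 4: 1 codewords.
Minimum distance d = smallest w > 0 with A_w > 0 = 2.
Sanity: Σ A_w = 4 = 2^2 = 4 ✓.


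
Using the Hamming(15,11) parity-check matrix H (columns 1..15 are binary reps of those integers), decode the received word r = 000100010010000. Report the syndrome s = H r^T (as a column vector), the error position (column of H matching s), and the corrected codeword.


s = (0, 1, 1, 1)^T, error position = 7, corrected codeword c = 000100110010000

Compute s = H r^T mod 2 one row at a time:
  s_1 = 1 + 0 + 0 + 1 + 0 + 0 + 0 + 0 = 2 ≡ 0 (mod 2).
  s_2 = 1 + 0 + 0 + 0 + 0 + 0 + 0 + 0 = 1 ≡ 1 (mod 2).
  s_3 = 0 + 0 + 0 + 0 + 0 + 1 + 0 + 0 = 1 ≡ 1 (mod 2).
  s_4 = 0 + 0 + 0 + 0 + 0 + 1 + 0 + 0 = 1 ≡ 1 (mod 2).
s = (0, 1, 1, 1)^T — this equals column 7 of H (binary 0111), so error is at position 7.
Correct: flip bit 7 of r = 000100010010000 to get c = 000100110010000.


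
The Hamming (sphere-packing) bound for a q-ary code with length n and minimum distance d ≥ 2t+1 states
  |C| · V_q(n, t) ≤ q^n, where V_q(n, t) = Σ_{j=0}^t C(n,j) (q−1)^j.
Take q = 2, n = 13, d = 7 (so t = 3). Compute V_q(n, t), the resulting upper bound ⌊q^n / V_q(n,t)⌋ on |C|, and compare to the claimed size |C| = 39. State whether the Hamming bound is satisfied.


V_q(n, t) = 378, q^n = 8192, Hamming bound = 21, |C| = 39 > bound (violated).

Step 1: Compute V_q(n, t) = Σ_{j=0}^3 C(n, j) (q−1)^j.
  j = 0: C(13,0)·(1)^0 = 1·1 = 1.
  j = 1: C(13,1)·(1)^1 = 13·1 = 13.
  j = 2: C(13,2)·(1)^2 = 78·1 = 78.
  j = 3: C(13,3)·(1)^3 = 286·1 = 286.
  V_q(n, t) = 1 + 13 + 78 + 286 = 378.
Step 2: q^n = 2^13 = 8192.
Step 3: Hamming bound ⌊q^n / V_q(n,t)⌋ = ⌊8192/378⌋ = 21.
Step 4: Compare |C| = 39 to 21: violated.
The claimed |C| lies above the Hamming bound, so no 2-ary code of length 13 with d ≥ 7 can have 39 codewords.


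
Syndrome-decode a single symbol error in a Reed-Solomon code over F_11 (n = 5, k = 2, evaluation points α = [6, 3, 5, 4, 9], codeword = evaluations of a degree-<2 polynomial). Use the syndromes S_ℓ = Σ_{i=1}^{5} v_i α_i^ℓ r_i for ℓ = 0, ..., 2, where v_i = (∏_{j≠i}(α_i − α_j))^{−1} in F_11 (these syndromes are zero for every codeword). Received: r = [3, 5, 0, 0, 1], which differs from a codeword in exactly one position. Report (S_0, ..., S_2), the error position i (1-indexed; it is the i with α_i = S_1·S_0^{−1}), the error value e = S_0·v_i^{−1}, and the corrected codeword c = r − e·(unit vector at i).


S = (3, 1, 4), error at position 4, error magnitude e = 3, c = [3, 5, 0, 8, 1].

Step 1: column multipliers v_i = (∏_{j≠i}(α_i − α_j))^{−1} mod 11.
  i = 1 (α = 6): (6−3)(6−5)(6−4)(6−9) = 3·1·2·(−3) = −18 ≡ 4, so v_1 = 4^{−1} = 3 (mod 11).
  i = 2 (α = 3): (3−6)(3−5)(3−4)(3−9) = (−3)·(−2)·(−1)·(−6) = 36 ≡ 3, so v_2 = 3^{−1} = 4 (mod 11).
  i = 3 (α = 5): (5−6)(5−3)(5−4)(5−9) = (−1)·2·1·(−4) = 8 ≡ 8, so v_3 = 8^{−1} = 7 (mod 11).
  i = 4 (α = 4): (4−6)(4−3)(4−5)(4−9) = (−2)·1·(−1)·(−5) = −10 ≡ 1, so v_4 = 1^{−1} = 1 (mod 11).
  i = 5 (α = 9): (9−6)(9−3)(9−5)(9−4) = 3·6·4·5 = 360 ≡ 8, so v_5 = 8^{−1} = 7 (mod 11).
  v = [3, 4, 7, 1, 7].
Step 2: syndromes of r = [3, 5, 0, 0, 1] (all sums mod 11).
  S_0 = Σ v_i r_i = 3·3 + 4·5 + 7·0 + 1·0 + 7·1 = 36 ≡ 3.
  S_1 = Σ v_i α_i r_i = 3·6·3 + 4·3·5 + 7·5·0 + 1·4·0 + 7·9·1 = 177 ≡ 1.
  α_i^2 mod 11 = [3, 9, 3, 5, 4].
  S_2 = Σ v_i α_i^2 r_i = 3·3·3 + 4·9·5 + 7·3·0 + 1·5·0 + 7·4·1 = 235 ≡ 4.
  S = (3, 1, 4) ≠ 0, so r is not a codeword (an error is present).
Step 3: locate the error. For a single error e at position i, S_ℓ = v_i·e·α_i^ℓ, so α_err = S_1/S_0.
  S_0^{−1} = 3^{−1} = 4 (mod 11), so α_err = 1·4 = 4 ≡ 4 = α_4. Error position i = 4.
  Consistency check: S_2/S_1 = 4·1 = 4 ≡ 4 = α_err ✓ (single-error assumption holds).
Step 4: error magnitude e = S_0/v_4 = S_0·∏_{j≠4}(α_4 − α_j) = 3·1 = 3 ≡ 3 (mod 11).
Step 5: correct position 4: c_4 = r_4 − e = 0 − 3 ≡ 8 (mod 11). Hence c = [3, 5, 0, 8, 1].
  Check: interpolating c through the α_i gives m(x) = 7 + 3·x (degree < 2) with m(α_i) = c_i for every i, so c is indeed a codeword.


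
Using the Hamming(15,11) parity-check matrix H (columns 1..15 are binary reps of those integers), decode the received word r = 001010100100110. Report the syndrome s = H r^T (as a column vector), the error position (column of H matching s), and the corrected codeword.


s = (1, 0, 0, 0)^T, error position = 8, corrected codeword c = 001010110100110

Compute s = H r^T mod 2 one row at a time:
  s_1 = 0 + 0 + 1 + 0 + 0 + 1 + 1 + 0 = 3 ≡ 1 (mod 2).
  s_2 = 0 + 1 + 0 + 1 + 0 + 1 + 1 + 0 = 4 ≡ 0 (mod 2).
  s_3 = 0 + 1 + 0 + 1 + 1 + 0 + 1 + 0 = 4 ≡ 0 (mod 2).
  s_4 = 0 + 1 + 1 + 1 + 0 + 0 + 1 + 0 = 4 ≡ 0 (mod 2).
s = (1, 0, 0, 0)^T — this equals column 8 of H (binary 1000), so error is at position 8.
Correct: flip bit 8 of r = 001010100100110 to get c = 001010110100110.


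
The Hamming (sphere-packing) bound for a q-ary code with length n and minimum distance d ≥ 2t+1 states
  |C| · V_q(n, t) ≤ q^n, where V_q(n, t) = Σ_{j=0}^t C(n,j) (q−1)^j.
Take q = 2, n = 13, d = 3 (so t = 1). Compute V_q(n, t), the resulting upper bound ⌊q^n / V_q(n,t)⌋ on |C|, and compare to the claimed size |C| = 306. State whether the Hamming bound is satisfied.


V_q(n, t) = 14, q^n = 8192, Hamming bound = 585, |C| = 306 ≤ bound (satisfied).

Step 1: Compute V_q(n, t) = Σ_{j=0}^1 C(n, j) (q−1)^j.
  j = 0: C(13,0)·(1)^0 = 1·1 = 1.
  j = 1: C(13,1)·(1)^1 = 13·1 = 13.
  V_q(n, t) = 1 + 13 = 14.
Step 2: q^n = 2^13 = 8192.
Step 3: Hamming bound ⌊q^n / V_q(n,t)⌋ = ⌊8192/14⌋ = 585.
Step 4: Compare |C| = 306 to 585: satisfied.
The claimed |C| lies below the Hamming bound.


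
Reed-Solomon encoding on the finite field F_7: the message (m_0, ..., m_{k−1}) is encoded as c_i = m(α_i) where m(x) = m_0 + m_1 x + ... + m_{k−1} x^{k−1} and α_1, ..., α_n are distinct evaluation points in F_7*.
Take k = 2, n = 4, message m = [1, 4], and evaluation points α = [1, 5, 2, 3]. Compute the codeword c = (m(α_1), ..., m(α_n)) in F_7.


c = [5, 0, 2, 6]

Message polynomial: m(x) = 1 + 4·x (mod 7).
For each evaluation point α_i, compute m(α_i) mod 7:
  α_1 = 1: Horner steps 4 → 5, so m(1) = 5.
  α_2 = 5: Horner steps 4 → 0, so m(5) = 0.
  α_3 = 2: Horner steps 4 → 2, so m(2) = 2.
  α_4 = 3: Horner steps 4 → 6, so m(3) = 6.
Codeword c = [5, 0, 2, 6] ∈ F_7^4.
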